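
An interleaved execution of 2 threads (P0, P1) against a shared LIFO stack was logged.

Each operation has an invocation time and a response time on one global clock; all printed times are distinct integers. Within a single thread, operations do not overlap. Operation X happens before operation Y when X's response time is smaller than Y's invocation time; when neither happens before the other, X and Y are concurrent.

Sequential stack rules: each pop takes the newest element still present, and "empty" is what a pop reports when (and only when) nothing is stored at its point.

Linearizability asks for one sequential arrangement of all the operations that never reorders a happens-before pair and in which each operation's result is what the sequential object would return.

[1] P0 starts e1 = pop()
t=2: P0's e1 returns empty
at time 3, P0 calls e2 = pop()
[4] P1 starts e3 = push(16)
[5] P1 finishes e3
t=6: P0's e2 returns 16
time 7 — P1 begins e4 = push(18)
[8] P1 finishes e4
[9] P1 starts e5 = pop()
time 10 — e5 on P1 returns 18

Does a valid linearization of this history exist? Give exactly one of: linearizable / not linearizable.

a witness: e1, e3, e2, e4, e5
step 1: e1 pop() → empty — stack <>
step 2: e3 push(16) — stack <16>
step 3: e2 pop() → 16 — stack <>
step 4: e4 push(18) — stack <18>
step 5: e5 pop() → 18 — stack <>

linearizable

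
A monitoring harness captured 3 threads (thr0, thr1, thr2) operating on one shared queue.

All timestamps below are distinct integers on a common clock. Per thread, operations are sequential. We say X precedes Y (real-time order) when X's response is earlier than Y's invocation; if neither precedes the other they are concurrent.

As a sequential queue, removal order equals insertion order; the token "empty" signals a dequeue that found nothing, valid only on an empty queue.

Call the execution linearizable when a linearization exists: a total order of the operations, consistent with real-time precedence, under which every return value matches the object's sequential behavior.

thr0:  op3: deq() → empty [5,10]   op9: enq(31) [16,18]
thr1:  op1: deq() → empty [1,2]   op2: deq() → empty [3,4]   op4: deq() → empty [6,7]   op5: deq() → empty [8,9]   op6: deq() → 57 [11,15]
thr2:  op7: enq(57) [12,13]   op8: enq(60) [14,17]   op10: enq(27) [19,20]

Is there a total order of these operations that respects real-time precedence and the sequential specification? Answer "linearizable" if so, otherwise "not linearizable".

linearizable

witness order: op1, op2, op3, op4, op5, op7, op6, op8, op9, op10
step 1: op1 deq() → empty — queue <>
step 2: op2 deq() → empty — queue <>
step 3: op3 deq() → empty — queue <>
step 4: op4 deq() → empty — queue <>
step 5: op5 deq() → empty — queue <>
step 6: op7 enq(57) — queue <57>
step 7: op6 deq() → 57 — queue <>
step 8: op8 enq(60) — queue <60>
step 9: op9 enq(31) — queue <60,31>
step 10: op10 enq(27) — queue <60,31,27>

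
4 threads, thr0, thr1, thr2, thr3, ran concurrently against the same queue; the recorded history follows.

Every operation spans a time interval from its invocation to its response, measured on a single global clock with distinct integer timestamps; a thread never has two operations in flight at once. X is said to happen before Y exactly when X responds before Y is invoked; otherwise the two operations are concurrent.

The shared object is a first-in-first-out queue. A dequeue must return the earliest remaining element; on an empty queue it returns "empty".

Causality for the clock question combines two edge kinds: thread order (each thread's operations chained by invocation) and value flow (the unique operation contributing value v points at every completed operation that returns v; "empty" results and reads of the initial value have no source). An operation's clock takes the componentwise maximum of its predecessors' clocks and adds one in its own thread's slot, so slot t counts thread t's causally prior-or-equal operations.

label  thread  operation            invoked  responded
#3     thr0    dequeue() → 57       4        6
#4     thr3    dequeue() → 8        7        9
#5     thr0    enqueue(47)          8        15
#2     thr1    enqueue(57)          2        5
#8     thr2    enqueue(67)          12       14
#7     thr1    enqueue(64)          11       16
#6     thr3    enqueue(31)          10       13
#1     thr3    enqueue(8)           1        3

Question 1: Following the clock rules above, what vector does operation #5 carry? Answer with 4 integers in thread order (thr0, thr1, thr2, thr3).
Answer: (2, 1, 0, 0)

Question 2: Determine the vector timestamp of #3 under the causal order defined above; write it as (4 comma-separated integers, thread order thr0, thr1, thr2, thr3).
Answer: (1, 1, 0, 0)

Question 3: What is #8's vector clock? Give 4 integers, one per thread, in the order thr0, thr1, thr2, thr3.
Answer: (0, 0, 1, 0)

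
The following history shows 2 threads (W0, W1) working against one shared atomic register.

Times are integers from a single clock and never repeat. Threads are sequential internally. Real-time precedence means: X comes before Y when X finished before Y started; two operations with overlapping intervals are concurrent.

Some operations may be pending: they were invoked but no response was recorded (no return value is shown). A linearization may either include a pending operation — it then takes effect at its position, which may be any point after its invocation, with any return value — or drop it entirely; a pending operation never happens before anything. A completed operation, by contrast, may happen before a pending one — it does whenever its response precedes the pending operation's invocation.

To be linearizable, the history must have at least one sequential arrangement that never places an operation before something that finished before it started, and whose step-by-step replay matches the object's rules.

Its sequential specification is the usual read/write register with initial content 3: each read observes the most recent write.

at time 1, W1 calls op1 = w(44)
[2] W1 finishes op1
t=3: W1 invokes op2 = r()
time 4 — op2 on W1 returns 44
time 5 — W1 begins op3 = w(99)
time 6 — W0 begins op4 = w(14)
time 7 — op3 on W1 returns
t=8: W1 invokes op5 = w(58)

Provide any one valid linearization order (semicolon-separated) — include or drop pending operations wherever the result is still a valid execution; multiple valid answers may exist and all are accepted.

op1; op2; op3

after step 1 (op1 w(44)): value 44
after step 2 (op2 r() → 44): value 44
after step 3 (op3 w(99)): value 99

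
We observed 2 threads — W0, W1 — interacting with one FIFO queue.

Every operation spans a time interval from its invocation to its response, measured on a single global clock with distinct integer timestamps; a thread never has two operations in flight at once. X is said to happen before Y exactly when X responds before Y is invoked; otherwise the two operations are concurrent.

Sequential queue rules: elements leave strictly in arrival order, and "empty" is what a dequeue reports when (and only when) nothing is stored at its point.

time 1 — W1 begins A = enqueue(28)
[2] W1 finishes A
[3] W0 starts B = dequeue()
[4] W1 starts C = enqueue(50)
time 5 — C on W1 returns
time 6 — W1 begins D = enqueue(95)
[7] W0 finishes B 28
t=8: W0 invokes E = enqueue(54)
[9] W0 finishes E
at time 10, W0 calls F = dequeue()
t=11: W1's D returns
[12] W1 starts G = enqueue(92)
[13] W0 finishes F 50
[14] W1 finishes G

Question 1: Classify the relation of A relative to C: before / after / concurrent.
Answer: before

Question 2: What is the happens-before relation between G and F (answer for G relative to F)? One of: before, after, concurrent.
Answer: concurrent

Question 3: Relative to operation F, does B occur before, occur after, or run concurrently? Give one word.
Answer: before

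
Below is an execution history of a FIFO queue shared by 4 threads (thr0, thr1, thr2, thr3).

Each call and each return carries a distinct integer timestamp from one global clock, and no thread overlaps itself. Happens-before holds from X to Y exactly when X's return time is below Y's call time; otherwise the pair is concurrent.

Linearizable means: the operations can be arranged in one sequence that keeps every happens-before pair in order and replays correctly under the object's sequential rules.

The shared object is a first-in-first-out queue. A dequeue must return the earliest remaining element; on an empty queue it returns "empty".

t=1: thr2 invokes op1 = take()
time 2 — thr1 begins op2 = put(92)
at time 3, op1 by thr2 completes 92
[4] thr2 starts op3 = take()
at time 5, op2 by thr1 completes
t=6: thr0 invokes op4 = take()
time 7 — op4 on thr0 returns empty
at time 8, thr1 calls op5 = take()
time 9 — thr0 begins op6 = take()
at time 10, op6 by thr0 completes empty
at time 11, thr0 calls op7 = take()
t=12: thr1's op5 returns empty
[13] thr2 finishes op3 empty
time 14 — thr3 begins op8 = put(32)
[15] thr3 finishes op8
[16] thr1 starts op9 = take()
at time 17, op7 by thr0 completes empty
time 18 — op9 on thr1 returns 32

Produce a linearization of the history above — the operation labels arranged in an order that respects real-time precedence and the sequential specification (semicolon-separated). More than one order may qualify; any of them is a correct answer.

op2; op1; op3; op4; op5; op6; op7; op8; op9

1. op2 put(92), leaving queue <92>
2. op1 take() → 92, leaving queue <>
3. op3 take() → empty, leaving queue <>
4. op4 take() → empty, leaving queue <>
5. op5 take() → empty, leaving queue <>
6. op6 take() → empty, leaving queue <>
7. op7 take() → empty, leaving queue <>
8. op8 put(32), leaving queue <32>
9. op9 take() → 32, leaving queue <>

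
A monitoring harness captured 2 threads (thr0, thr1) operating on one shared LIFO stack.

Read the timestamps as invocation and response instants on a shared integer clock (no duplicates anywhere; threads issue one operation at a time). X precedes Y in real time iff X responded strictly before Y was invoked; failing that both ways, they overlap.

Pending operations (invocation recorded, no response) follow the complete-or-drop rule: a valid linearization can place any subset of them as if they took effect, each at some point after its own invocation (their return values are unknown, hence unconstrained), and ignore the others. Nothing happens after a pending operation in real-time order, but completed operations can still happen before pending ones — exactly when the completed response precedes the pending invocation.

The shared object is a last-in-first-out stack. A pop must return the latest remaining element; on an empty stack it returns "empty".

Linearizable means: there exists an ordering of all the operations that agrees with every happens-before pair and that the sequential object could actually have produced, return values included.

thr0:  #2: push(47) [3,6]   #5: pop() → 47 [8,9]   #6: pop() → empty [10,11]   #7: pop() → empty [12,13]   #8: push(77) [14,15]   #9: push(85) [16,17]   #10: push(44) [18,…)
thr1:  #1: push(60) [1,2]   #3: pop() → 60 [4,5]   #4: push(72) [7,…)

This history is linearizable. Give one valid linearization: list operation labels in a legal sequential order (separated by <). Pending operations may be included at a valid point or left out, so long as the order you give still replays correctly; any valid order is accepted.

after step 1 (#1 push(60)): stack <60>
after step 2 (#3 pop() → 60): stack <>
after step 3 (#2 push(47)): stack <47>
after step 4 (#5 pop() → 47): stack <>
after step 5 (#6 pop() → empty): stack <>
after step 6 (#7 pop() → empty): stack <>
after step 7 (#4 push(72) (pending, included)): stack <72>
after step 8 (#8 push(77)): stack <72,77>
after step 9 (#9 push(85)): stack <72,77,85>

#1 < #3 < #2 < #5 < #6 < #7 < #4 < #8 < #9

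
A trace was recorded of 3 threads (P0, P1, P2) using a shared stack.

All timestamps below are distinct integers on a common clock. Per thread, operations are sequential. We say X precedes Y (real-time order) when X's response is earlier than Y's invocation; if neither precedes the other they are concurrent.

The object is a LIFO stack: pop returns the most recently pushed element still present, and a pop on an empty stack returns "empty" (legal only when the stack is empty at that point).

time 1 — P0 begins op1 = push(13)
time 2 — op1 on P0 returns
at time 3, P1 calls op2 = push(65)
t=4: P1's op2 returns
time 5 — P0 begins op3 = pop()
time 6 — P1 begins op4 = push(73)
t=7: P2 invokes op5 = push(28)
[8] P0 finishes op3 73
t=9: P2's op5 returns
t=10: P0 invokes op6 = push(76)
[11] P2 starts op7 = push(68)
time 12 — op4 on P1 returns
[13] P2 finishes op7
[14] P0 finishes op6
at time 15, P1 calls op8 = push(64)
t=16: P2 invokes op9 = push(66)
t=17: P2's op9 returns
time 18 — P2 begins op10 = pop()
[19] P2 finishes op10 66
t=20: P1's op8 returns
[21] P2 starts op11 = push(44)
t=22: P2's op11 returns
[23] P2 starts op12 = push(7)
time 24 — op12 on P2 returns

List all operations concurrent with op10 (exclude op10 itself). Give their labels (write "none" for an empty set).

op8

overlap test against op10 [18,19]: concurrent iff the interval meets 18..19
op1 [1,2]: before
op2 [3,4]: before
op3 [5,8]: before
op4 [6,12]: before
op5 [7,9]: before
op6 [10,14]: before
op7 [11,13]: before
op8 [15,20]: concurrent
op9 [16,17]: before
op11 [21,22]: after
op12 [23,24]: after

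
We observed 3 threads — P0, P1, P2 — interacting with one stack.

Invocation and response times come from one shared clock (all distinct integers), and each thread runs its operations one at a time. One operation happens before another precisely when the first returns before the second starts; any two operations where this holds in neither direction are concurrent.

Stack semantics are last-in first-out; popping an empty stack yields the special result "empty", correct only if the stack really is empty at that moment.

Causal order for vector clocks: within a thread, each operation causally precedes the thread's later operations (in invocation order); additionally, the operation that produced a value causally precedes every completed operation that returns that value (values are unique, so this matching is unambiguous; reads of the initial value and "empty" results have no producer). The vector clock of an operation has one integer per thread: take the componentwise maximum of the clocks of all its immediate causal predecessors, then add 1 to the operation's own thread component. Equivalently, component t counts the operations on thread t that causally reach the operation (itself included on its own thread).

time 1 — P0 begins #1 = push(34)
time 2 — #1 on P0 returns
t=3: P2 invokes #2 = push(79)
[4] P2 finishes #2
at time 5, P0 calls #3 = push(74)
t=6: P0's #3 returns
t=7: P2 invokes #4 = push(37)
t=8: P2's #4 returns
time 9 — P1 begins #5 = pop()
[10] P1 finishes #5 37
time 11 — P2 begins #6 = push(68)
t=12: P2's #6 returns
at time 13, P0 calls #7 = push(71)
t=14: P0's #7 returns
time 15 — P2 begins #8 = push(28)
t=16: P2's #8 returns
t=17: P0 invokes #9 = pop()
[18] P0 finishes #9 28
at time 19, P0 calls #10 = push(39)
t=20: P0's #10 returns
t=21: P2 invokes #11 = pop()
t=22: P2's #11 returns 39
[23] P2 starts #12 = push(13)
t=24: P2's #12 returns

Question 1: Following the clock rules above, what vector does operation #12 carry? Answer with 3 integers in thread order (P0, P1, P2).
(5, 0, 6)

root op #2, invoked 3: fresh clock plus P2's own tick → (0, 0, 1)
root op #1, invoked 1: fresh clock plus P0's own tick → (1, 0, 0)
from VC(#2)=(0, 0, 1), #4 (invoked 7) maxes components and bumps P2 → (0, 0, 2)
from VC(#1)=(1, 0, 0), #3 (invoked 5) maxes components and bumps P0 → (2, 0, 0)
from VC(#4)=(0, 0, 2), #6 (invoked 11) maxes components and bumps P2 → (0, 0, 3)
from VC(#4)=(0, 0, 2), #5 (invoked 9) maxes components and bumps P1 → (0, 1, 2)
from VC(#3)=(2, 0, 0), #7 (invoked 13) maxes components and bumps P0 → (3, 0, 0)
from VC(#6)=(0, 0, 3), #8 (invoked 15) maxes components and bumps P2 → (0, 0, 4)
from VC(#7)=(3, 0, 0), VC(#8)=(0, 0, 4), #9 (invoked 17) maxes components and bumps P0 → (4, 0, 4)
from VC(#9)=(4, 0, 4), #10 (invoked 19) maxes components and bumps P0 → (5, 0, 4)
from VC(#8)=(0, 0, 4), VC(#10)=(5, 0, 4), #11 (invoked 21) maxes components and bumps P2 → (5, 0, 5)
from VC(#11)=(5, 0, 5), #12 (invoked 23) maxes components and bumps P2 → (5, 0, 6)
target: VC(#12) = (5, 0, 6)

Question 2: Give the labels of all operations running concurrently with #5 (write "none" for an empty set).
none

#5 runs from 9 to 10; window-overlapping ops are concurrent
#1 [1,2]: before
#2 [3,4]: before
#3 [5,6]: before
#4 [7,8]: before
#6 [11,12]: after
#7 [13,14]: after
#8 [15,16]: after
#9 [17,18]: after
#10 [19,20]: after
#11 [21,22]: after
#12 [23,24]: after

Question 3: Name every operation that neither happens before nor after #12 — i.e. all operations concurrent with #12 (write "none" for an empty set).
none

#12 spans [23,24]; an op avoiding the whole window 23..24 is ordered, any other is concurrent
#1 [1,2]: before
#2 [3,4]: before
#3 [5,6]: before
#4 [7,8]: before
#5 [9,10]: before
#6 [11,12]: before
#7 [13,14]: before
#8 [15,16]: before
#9 [17,18]: before
#10 [19,20]: before
#11 [21,22]: before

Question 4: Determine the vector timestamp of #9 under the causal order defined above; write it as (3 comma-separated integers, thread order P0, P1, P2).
(4, 0, 4)

VC(#2, invoked at 3): no causal predecessors; +1 on P2 → (0, 0, 1)
VC(#1, invoked at 1): no causal predecessors; +1 on P0 → (1, 0, 0)
VC(#4, invoked at 7): max of VC(#2)=(0, 0, 1), then +1 on thread P2 → (0, 0, 2)
VC(#3, invoked at 5): max of VC(#1)=(1, 0, 0), then +1 on thread P0 → (2, 0, 0)
VC(#6, invoked at 11): max of VC(#4)=(0, 0, 2), then +1 on thread P2 → (0, 0, 3)
VC(#5, invoked at 9): max of VC(#4)=(0, 0, 2), then +1 on thread P1 → (0, 1, 2)
VC(#7, invoked at 13): max of VC(#3)=(2, 0, 0), then +1 on thread P0 → (3, 0, 0)
VC(#8, invoked at 15): max of VC(#6)=(0, 0, 3), then +1 on thread P2 → (0, 0, 4)
VC(#9, invoked at 17): max of VC(#7)=(3, 0, 0), VC(#8)=(0, 0, 4), then +1 on thread P0 → (4, 0, 4)
VC(#10, invoked at 19): max of VC(#9)=(4, 0, 4), then +1 on thread P0 → (5, 0, 4)
VC(#11, invoked at 21): max of VC(#8)=(0, 0, 4), VC(#10)=(5, 0, 4), then +1 on thread P2 → (5, 0, 5)
VC(#12, invoked at 23): max of VC(#11)=(5, 0, 5), then +1 on thread P2 → (5, 0, 6)
target: VC(#9) = (4, 0, 4)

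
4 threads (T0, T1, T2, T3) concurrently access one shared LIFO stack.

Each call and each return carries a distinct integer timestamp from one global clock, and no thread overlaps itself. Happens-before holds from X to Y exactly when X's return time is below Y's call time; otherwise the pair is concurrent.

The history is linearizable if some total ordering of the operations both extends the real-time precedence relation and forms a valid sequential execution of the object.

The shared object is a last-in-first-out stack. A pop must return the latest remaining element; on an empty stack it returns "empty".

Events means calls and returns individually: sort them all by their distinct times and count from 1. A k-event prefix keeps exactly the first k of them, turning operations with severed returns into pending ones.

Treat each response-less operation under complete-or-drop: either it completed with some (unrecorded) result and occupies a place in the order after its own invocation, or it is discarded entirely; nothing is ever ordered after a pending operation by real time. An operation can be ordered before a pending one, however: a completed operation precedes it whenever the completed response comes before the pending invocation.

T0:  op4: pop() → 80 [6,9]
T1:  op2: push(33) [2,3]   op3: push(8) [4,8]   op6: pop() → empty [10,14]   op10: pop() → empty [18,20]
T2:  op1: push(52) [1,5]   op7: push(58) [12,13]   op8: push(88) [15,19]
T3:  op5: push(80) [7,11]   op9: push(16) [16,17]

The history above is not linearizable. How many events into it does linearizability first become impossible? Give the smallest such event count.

14

one valid order for events 1..13 is op1, op2, op3, op5, op4, op6, op7:
1. op1 push(52), leaving stack <52>
2. op2 push(33), leaving stack <52,33>
3. op3 push(8), leaving stack <52,33,8>
4. op5 push(80), leaving stack <52,33,8,80>
5. op4 pop() → 80, leaving stack <52,33,8>
6. op6 pop() (pending, included), leaving stack <52,33>
7. op7 push(58), leaving stack <52,33,58>
once event 14 joins (op6's response, time 14), exhaustive search finds no witness
one such order, op1, op2, op3, op4, op5, op6, op7, breaks at step 4 where op4 pop() → 80 is illegal
one such order, op1, op2, op3, op4, op5, op7, op6, breaks at step 4 where op4 pop() → 80 is illegal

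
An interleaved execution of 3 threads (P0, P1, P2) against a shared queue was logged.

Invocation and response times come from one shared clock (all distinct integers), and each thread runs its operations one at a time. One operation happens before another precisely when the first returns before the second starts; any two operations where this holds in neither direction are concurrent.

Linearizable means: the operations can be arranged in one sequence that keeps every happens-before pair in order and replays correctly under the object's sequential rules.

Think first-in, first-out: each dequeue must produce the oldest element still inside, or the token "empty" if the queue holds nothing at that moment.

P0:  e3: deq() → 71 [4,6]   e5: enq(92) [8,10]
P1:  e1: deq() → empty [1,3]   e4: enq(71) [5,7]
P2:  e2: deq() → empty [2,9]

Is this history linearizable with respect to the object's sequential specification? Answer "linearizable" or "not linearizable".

linearizable

witness order: e1, e2, e4, e3, e5
1. e1 deq() → empty, leaving queue <>
2. e2 deq() → empty, leaving queue <>
3. e4 enq(71), leaving queue <71>
4. e3 deq() → 71, leaving queue <>
5. e5 enq(92), leaving queue <92>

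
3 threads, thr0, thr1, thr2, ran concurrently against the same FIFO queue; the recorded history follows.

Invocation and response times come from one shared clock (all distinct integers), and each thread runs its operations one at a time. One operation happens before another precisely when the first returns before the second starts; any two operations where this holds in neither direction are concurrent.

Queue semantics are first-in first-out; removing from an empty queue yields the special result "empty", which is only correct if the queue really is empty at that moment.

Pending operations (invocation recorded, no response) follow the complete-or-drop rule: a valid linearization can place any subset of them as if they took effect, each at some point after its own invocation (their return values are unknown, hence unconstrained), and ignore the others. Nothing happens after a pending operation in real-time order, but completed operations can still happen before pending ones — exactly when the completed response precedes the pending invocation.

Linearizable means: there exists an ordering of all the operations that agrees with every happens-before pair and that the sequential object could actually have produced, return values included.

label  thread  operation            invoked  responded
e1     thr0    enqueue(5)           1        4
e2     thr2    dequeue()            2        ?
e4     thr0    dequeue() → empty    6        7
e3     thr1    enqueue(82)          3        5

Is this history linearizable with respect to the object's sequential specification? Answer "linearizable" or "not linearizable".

cut after 6 events: linearizable; cut after 7 events (e4 responds, time 7): not linearizable
3 completed operations, 2 real-time-consistent orders — every FIFO queue replay fails
including or dropping the 1 pending operation (e2) in any combination fails
for example e1, e3, e4 (pending dropped) fails at step 3: e4 dequeue() → empty is not legal there
for example e3, e1, e4 (pending dropped) fails at step 3: e4 dequeue() → empty is not legal there

not linearizable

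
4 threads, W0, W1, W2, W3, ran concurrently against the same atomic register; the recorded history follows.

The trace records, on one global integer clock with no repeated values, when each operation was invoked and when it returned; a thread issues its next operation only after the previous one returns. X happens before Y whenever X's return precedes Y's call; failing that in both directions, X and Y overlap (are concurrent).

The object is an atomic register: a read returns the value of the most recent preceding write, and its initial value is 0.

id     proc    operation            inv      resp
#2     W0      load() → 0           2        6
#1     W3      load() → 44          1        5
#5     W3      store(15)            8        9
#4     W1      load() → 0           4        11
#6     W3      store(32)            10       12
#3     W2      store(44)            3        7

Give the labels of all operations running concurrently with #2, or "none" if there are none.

#2 spans [2,6]; an op avoiding the whole window 2..6 is ordered, any other is concurrent
#1 [1,5]: concurrent
#3 [3,7]: concurrent
#4 [4,11]: concurrent
#5 [8,9]: after
#6 [10,12]: after

#1, #3, #4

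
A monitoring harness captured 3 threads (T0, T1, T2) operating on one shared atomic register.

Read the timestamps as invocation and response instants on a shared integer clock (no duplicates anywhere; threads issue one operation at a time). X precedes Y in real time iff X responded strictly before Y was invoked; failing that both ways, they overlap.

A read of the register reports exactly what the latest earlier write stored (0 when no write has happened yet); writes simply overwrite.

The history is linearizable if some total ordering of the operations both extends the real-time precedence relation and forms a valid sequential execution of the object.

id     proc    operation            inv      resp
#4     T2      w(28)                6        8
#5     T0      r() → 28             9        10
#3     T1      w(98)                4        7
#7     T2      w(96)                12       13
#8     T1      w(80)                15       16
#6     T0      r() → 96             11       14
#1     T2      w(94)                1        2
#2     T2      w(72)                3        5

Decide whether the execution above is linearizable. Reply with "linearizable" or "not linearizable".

linearizable

witness order: #1, #2, #3, #4, #5, #7, #6, #8
step 1: #1 w(94) — value 94
step 2: #2 w(72) — value 72
step 3: #3 w(98) — value 98
step 4: #4 w(28) — value 28
step 5: #5 r() → 28 — value 28
step 6: #7 w(96) — value 96
step 7: #6 r() → 96 — value 96
step 8: #8 w(80) — value 80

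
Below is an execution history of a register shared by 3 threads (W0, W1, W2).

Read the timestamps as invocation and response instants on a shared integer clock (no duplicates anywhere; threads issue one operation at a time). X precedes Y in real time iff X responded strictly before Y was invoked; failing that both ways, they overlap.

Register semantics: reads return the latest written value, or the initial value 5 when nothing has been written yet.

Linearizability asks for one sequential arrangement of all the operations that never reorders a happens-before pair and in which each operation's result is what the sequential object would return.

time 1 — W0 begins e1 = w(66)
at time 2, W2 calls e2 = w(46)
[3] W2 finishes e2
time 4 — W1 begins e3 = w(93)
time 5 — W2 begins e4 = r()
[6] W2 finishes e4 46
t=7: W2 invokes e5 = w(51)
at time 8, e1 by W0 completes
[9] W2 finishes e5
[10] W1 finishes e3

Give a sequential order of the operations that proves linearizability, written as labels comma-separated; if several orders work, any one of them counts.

step 1: e1 w(66) — value 66
step 2: e2 w(46) — value 46
step 3: e4 r() → 46 — value 46
step 4: e3 w(93) — value 93
step 5: e5 w(51) — value 51

e1, e2, e4, e3, e5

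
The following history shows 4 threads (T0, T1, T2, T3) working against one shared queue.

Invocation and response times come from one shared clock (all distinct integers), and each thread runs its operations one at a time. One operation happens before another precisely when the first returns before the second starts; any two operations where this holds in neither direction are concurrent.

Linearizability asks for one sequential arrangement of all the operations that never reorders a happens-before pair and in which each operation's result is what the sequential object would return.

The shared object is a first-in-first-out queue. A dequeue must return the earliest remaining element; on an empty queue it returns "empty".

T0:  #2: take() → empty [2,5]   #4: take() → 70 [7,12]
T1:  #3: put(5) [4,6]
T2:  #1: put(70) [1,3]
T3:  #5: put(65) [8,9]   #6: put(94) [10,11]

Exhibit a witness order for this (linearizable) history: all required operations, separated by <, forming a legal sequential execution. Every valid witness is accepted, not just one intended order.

step 1: #2 take() → empty — queue <>
step 2: #1 put(70) — queue <70>
step 3: #3 put(5) — queue <70,5>
step 4: #4 take() → 70 — queue <5>
step 5: #5 put(65) — queue <5,65>
step 6: #6 put(94) — queue <5,65,94>

#2 < #1 < #3 < #4 < #5 < #6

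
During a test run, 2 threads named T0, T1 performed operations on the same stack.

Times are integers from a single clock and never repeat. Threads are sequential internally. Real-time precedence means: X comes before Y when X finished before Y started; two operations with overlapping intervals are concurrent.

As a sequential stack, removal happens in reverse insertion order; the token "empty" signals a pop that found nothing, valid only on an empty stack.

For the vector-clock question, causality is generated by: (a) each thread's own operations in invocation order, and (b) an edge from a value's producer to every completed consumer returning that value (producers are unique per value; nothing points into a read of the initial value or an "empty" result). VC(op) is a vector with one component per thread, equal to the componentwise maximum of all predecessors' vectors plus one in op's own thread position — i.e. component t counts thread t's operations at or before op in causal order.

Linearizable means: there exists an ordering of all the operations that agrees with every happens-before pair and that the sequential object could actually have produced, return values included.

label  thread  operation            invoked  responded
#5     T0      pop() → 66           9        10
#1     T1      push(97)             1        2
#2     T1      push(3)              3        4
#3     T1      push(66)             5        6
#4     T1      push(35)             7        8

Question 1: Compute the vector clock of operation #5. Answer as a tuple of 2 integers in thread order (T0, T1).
Answer: (1, 3)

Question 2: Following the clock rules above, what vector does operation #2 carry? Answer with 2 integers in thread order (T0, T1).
Answer: (0, 2)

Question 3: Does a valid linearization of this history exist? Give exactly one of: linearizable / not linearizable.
prefix check: 1..9 passes, 1..10 fails once #5's time-10 response joins
the sole real-time-consistent order of 5 completed operations fails the stack replay
e.g. #1, #2, #3, #4, #5: illegal at step 5, since #5 pop() → 66 cannot apply there

not linearizable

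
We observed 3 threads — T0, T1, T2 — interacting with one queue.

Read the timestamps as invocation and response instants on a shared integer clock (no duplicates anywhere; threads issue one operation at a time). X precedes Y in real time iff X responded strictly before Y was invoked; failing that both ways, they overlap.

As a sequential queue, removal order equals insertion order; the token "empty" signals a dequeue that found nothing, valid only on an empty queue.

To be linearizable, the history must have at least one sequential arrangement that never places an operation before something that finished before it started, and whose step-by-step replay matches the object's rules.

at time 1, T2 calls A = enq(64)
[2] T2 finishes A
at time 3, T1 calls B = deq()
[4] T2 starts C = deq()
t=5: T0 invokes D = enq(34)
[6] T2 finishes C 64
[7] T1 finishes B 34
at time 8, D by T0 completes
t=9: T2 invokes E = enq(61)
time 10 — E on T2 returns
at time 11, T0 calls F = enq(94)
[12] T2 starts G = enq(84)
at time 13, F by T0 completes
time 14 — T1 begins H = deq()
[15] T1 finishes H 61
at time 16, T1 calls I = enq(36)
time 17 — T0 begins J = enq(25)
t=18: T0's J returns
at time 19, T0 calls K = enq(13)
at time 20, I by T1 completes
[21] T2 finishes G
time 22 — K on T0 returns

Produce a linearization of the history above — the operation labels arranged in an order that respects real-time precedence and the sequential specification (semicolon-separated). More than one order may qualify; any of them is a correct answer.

A; C; D; B; E; F; G; H; I; J; K

step 1: A enq(64) — queue <64>
step 2: C deq() → 64 — queue <>
step 3: D enq(34) — queue <34>
step 4: B deq() → 34 — queue <>
step 5: E enq(61) — queue <61>
step 6: F enq(94) — queue <61,94>
step 7: G enq(84) — queue <61,94,84>
step 8: H deq() → 61 — queue <94,84>
step 9: I enq(36) — queue <94,84,36>
step 10: J enq(25) — queue <94,84,36,25>
step 11: K enq(13) — queue <94,84,36,25,13>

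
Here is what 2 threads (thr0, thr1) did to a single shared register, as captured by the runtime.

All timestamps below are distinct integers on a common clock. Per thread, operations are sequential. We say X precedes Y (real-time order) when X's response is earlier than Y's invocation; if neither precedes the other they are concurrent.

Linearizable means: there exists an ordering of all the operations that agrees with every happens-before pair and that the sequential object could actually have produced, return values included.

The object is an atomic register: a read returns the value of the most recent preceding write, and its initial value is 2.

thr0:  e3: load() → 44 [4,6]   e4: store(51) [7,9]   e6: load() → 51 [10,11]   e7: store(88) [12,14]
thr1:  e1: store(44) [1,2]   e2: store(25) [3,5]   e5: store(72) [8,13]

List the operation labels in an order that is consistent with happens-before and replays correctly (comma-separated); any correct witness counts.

e1, e3, e2, e4, e6, e5, e7

1. e1 store(44), leaving value 44
2. e3 load() → 44, leaving value 44
3. e2 store(25), leaving value 25
4. e4 store(51), leaving value 51
5. e6 load() → 51, leaving value 51
6. e5 store(72), leaving value 72
7. e7 store(88), leaving value 88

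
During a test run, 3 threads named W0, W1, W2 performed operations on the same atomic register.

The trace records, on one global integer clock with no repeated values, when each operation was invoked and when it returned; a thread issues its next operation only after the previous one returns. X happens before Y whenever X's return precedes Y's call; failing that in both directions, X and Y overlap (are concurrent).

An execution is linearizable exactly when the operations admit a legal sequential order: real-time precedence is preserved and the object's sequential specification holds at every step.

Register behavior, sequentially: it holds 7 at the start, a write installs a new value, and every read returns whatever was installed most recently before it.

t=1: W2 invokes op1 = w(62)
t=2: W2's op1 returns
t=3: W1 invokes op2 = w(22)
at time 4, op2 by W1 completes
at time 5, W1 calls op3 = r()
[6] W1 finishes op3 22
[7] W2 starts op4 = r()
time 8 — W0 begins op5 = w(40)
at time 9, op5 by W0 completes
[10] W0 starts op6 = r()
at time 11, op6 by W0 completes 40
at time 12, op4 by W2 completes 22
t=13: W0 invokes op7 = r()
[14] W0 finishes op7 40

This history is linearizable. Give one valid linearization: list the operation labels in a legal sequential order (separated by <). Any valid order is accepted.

after step 1 (op1 w(62)): value 62
after step 2 (op2 w(22)): value 22
after step 3 (op3 r() → 22): value 22
after step 4 (op4 r() → 22): value 22
after step 5 (op5 w(40)): value 40
after step 6 (op6 r() → 40): value 40
after step 7 (op7 r() → 40): value 40

op1 < op2 < op3 < op4 < op5 < op6 < op7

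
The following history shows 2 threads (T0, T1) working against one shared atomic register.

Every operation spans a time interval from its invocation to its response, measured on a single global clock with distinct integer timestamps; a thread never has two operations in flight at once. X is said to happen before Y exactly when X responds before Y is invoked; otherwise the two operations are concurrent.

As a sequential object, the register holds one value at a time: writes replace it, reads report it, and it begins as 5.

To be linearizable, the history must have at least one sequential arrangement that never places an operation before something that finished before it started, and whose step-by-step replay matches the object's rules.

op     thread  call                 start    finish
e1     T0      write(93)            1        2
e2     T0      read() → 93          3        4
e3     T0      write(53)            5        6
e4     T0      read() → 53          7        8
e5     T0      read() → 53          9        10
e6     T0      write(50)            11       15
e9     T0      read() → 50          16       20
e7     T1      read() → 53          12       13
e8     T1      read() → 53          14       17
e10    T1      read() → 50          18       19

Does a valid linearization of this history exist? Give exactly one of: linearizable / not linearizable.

witness order: e1, e2, e3, e4, e5, e7, e8, e6, e9, e10
1. e1 write(93), leaving value 93
2. e2 read() → 93, leaving value 93
3. e3 write(53), leaving value 53
4. e4 read() → 53, leaving value 53
5. e5 read() → 53, leaving value 53
6. e7 read() → 53, leaving value 53
7. e8 read() → 53, leaving value 53
8. e6 write(50), leaving value 50
9. e9 read() → 50, leaving value 50
10. e10 read() → 50, leaving value 50

linearizable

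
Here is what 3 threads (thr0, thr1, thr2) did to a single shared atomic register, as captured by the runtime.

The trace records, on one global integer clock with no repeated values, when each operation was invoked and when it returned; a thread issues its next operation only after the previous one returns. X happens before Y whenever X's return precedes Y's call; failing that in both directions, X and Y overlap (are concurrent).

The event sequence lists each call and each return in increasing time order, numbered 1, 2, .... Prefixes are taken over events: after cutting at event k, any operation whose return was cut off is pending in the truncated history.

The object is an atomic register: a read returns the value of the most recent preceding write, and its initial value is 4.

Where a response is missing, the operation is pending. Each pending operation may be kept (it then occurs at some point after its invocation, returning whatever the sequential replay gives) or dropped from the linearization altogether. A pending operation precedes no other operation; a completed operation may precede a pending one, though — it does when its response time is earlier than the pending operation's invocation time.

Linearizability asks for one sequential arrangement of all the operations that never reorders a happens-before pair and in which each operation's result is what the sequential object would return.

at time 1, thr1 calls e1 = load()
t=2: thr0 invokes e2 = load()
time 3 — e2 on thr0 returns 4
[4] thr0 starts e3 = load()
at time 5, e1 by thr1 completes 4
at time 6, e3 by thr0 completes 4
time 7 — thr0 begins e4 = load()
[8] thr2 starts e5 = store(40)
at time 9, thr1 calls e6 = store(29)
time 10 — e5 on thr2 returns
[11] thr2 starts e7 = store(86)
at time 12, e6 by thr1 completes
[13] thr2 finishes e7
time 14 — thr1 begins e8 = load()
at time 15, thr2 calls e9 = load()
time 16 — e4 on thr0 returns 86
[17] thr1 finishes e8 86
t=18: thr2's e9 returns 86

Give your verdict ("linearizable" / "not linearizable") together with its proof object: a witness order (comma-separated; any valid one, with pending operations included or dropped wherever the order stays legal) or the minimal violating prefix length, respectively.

linearizable — witness: e1, e2, e3, e5, e6, e7, e4, e8, e9

1. e1 load() → 4, leaving value 4
2. e2 load() → 4, leaving value 4
3. e3 load() → 4, leaving value 4
4. e5 store(40), leaving value 40
5. e6 store(29), leaving value 29
6. e7 store(86), leaving value 86
7. e4 load() → 86, leaving value 86
8. e8 load() → 86, leaving value 86
9. e9 load() → 86, leaving value 86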